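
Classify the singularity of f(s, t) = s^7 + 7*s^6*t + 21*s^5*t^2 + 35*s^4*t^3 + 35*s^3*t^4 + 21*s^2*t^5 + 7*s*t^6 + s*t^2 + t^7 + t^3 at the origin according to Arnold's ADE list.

The Hessian of f at 0 is [[0, 0], [0, 0]] with rank 0, so corank 2. A Groebner basis of the Jacobian ideal J(f) in C{s,t} is {s^6 + t^2/7, t^3, s*t + t^2}; counting standard monomials gives mu = 8. Corank 2; j^3 = t^2*(s + t) has shape L^2 M (L != M), so D-series; mu = 8 gives D_8.

D8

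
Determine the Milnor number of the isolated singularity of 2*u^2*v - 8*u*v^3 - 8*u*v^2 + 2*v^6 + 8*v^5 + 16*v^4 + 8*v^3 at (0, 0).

The Hessian of f at 0 has rank 0. Corank 2; j^3 = 2*v*(u - 2*v)^2 has shape L^2 M (L != M), so D-series; mu = 7 gives D_7.

7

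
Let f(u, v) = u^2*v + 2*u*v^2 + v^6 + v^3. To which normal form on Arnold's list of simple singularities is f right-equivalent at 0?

D_7

The Hessian of f at 0 has rank 0. Corank 2; j^3 = v*(u + v)^2 has shape L^2 M (L != M), so D-series; mu = 7 gives D_7.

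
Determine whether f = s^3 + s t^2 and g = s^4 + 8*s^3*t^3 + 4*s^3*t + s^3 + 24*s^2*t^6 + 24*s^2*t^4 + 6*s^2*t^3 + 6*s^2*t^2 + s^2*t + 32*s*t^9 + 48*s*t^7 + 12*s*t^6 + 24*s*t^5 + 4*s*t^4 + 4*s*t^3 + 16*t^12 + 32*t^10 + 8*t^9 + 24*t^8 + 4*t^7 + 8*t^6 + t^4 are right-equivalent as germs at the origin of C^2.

No.

The Hessian of f at 0 is [[0, 0], [0, 0]] with rank 0, so corank 2. A Groebner basis of the Jacobian ideal J(f) in C{s,t} is {t^3, s^2 + t^2/3, s*t}; counting standard monomials gives mu = 4. Corank 2; j^3 = s*(s^2 + t^2) splits into three distinct lines over C (the quadratic factor has nonzero discriminant), so D_4. The Hessian of g at 0 is [[0, 0], [0, 0]] with rank 0, so corank 2. A Groebner basis of the Jacobian ideal J(g) in C{s,t} is {s*t^2, -s*t/4 + t^3, s^2 + s*t}; counting standard monomials gives mu = 5. Corank 2; j^3 = s^2*(s + t) has shape L^2 M (L != M), so D-series; mu = 5 gives D_5. f is D_4 but g is D_5, hence not right-equivalent.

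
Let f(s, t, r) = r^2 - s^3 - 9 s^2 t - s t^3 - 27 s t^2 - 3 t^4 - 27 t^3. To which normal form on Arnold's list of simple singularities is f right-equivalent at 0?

The Hessian of f at 0 has rank 1. Corank 2; j^3 = -(s + 3*t)^3 is a perfect cube, so E-series; the 4-jet and mu = 7 give E_7.

E_7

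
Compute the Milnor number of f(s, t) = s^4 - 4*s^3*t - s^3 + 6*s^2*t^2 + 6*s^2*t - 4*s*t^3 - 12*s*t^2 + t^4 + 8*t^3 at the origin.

The Hessian of f at 0 has rank 0. Corank 2; j^3 = -(s - 2*t)^3 is a perfect cube, so E-series; the 4-jet and mu = 6 give E_6.

6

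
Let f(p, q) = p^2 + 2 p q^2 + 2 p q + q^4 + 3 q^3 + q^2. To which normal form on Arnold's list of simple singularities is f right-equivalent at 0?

A2

The Hessian of f at 0 has rank 1. Corank 1: A-series; mu = 2 gives A_2.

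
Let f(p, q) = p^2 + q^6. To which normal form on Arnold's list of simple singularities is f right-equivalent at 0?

The Hessian of f at 0 has rank 1. Corank 1: A-series; mu = 5 gives A_5.

A_5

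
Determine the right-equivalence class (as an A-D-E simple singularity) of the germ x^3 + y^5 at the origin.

E_{8}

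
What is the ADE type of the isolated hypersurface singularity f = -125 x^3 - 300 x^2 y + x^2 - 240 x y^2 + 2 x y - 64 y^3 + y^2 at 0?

A_2

The Hessian of f at 0 has rank 1. Corank 1: A-series; mu = 2 gives A_2.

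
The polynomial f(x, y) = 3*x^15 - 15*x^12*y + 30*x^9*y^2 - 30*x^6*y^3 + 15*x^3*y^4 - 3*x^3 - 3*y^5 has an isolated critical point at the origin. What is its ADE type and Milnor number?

Type E_8, Milnor number mu = 8.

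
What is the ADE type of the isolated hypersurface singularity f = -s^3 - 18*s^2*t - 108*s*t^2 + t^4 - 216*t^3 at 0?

E6

The Hessian of f at 0 has rank 0. Corank 2; j^3 = -(s + 6*t)^3 is a perfect cube, so E-series; the 4-jet and mu = 6 give E_6.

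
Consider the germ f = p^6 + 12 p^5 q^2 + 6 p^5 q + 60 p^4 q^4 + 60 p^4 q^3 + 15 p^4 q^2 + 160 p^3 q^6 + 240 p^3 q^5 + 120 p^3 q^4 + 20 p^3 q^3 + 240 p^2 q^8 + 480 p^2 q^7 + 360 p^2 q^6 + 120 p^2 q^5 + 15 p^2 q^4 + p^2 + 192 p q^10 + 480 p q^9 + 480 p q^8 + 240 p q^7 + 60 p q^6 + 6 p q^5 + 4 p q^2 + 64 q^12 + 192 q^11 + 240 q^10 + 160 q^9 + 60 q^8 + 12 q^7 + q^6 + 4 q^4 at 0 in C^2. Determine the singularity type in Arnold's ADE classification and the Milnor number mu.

Type A5, Milnor number mu = 5.

The Hessian of f at 0 has rank 1. Corank 1: A-series; mu = 5 gives A_5.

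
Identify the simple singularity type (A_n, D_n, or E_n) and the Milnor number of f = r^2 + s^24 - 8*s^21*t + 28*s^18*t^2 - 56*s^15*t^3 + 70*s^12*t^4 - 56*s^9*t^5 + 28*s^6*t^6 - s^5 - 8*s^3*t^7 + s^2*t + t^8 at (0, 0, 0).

Type D9, Milnor number mu = 9.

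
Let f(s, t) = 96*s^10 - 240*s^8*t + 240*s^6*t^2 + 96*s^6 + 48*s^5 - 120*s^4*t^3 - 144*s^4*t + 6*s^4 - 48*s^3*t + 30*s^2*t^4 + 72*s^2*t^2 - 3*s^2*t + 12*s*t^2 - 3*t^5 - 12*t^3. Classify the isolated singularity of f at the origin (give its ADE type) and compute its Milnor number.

The Hessian of f at 0 has rank 0. Corank 2; j^3 = -3*t*(s - 2*t)^2 has shape L^2 M (L != M), so D-series; mu = 6 gives D_6.

Type D6, Milnor number mu = 6.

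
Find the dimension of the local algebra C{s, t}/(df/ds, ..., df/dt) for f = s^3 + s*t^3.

7

The Hessian of f at 0 has rank 0. Corank 2; j^3 = s^3 is a perfect cube, so E-series; the 4-jet and mu = 7 give E_7.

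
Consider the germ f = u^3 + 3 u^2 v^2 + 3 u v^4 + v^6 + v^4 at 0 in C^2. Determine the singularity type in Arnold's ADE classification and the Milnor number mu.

The Hessian of f at 0 has rank 0. Corank 2; j^3 = u^3 is a perfect cube, so E-series; the 4-jet and mu = 6 give E_6.

Type E6, Milnor number mu = 6.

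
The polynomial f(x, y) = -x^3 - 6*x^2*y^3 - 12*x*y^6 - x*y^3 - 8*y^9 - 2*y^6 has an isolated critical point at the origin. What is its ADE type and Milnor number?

Type E_7, Milnor number mu = 7.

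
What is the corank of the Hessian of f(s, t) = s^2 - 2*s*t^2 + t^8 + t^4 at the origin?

1

Hessian at 0 has rank 1.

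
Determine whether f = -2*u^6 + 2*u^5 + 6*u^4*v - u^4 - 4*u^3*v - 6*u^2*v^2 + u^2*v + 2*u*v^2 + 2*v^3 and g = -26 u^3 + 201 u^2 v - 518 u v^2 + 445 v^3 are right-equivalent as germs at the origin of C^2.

Yes.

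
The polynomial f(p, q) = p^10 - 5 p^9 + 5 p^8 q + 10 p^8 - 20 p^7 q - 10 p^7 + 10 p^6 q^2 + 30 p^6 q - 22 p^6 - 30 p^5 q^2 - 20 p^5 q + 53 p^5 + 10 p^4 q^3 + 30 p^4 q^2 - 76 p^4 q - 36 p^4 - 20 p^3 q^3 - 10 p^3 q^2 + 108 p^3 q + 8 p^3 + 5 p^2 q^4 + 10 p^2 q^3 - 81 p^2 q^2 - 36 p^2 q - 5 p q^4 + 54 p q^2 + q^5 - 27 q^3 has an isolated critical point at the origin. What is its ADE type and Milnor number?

Type E8, Milnor number mu = 8.

The Hessian of f at 0 has rank 0. Corank 2; j^3 = (2*p - 3*q)^3 is a perfect cube, so E-series; the 5-jet and mu = 8 give E_8.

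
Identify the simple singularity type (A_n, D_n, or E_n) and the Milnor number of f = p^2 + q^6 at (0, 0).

Type A5, Milnor number mu = 5.

The Hessian of f at 0 has rank 1. Corank 1: A-series; mu = 5 gives A_5.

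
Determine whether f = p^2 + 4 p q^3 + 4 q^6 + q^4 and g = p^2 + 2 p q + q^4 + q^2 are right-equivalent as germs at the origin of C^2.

Yes.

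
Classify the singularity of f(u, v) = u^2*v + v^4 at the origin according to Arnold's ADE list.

D_5

The Hessian of f at 0 has rank 0. Corank 2; j^3 = u^2*v has shape L^2 M (L != M), so D-series; mu = 5 gives D_5.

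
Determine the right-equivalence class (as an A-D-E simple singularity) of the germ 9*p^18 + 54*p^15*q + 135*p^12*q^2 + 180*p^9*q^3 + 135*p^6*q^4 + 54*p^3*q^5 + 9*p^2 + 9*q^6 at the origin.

A_{5}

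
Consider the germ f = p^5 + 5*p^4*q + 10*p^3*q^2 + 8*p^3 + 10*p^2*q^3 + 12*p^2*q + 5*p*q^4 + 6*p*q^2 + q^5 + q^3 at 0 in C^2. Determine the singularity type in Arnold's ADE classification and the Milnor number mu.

Type E_{8}, Milnor number mu = 8.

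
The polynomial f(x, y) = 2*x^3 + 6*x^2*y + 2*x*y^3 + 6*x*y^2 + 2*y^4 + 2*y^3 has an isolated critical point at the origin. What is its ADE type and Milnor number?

Type E_7, Milnor number mu = 7.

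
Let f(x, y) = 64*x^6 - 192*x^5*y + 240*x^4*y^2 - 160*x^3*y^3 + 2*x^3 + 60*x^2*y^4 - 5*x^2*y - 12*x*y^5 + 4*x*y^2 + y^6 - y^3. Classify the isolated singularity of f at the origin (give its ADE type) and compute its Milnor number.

The Hessian of f at 0 has rank 0. Corank 2; j^3 = (x - y)^2*(2*x - y) has shape L^2 M (L != M), so D-series; mu = 7 gives D_7.

Type D_{7}, Milnor number mu = 7.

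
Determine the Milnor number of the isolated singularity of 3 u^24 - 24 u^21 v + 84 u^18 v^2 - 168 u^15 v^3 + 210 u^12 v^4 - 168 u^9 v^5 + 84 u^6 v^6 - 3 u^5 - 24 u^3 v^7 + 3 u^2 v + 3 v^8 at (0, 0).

The Hessian of f at 0 has rank 0. Corank 2; j^3 = 3*u^2*v has shape L^2 M (L != M), so D-series; mu = 9 gives D_9.

9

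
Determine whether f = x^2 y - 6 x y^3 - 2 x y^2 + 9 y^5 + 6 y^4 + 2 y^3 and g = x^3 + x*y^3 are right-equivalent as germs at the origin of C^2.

No.

The Hessian of f at 0 has rank 0. Corank 2; j^3 = y*(x^2 - 2*x*y + 2*y^2) splits into three distinct lines over C (the quadratic factor has nonzero discriminant), so D_4. The Hessian of g at 0 has rank 0. Corank 2; j^3 = x^3 is a perfect cube, so E-series; the 4-jet and mu = 7 give E_7. f is D_4 but g is E_7, hence not right-equivalent.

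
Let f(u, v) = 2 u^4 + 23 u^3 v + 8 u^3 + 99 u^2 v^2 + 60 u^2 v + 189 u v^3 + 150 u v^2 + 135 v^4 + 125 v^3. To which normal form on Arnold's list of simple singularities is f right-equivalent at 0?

E_{7}

The Hessian of f at 0 has rank 0. Corank 2; j^3 = (2*u + 5*v)^3 is a perfect cube, so E-series; the 4-jet and mu = 7 give E_7.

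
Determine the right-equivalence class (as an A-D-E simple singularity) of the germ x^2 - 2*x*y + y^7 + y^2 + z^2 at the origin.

A_{6}

The Hessian of f at 0 has rank 2. Corank 1: A-series; mu = 6 gives A_6.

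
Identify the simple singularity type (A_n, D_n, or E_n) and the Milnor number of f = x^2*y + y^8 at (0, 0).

Type D9, Milnor number mu = 9.

The Hessian of f at 0 has rank 0. Corank 2; j^3 = x^2*y has shape L^2 M (L != M), so D-series; mu = 9 gives D_9.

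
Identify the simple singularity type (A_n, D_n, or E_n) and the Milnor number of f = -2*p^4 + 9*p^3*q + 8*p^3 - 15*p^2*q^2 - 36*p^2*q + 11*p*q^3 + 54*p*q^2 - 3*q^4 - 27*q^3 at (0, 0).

Type E_7, Milnor number mu = 7.

The Hessian of f at 0 has rank 0. Corank 2; j^3 = (2*p - 3*q)^3 is a perfect cube, so E-series; the 4-jet and mu = 7 give E_7.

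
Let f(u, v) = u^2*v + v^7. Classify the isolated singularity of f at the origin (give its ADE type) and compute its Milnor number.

Type D_8, Milnor number mu = 8.

The Hessian of f at 0 has rank 0. Corank 2; j^3 = u^2*v has shape L^2 M (L != M), so D-series; mu = 8 gives D_8.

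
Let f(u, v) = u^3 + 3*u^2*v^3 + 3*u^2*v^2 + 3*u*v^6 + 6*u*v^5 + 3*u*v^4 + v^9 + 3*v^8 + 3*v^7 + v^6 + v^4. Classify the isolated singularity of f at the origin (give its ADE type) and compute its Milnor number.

The Hessian of f at 0 is [[0, 0], [0, 0]] with rank 0, so corank 2. A Groebner basis of the Jacobian ideal J(f) in C{u,v} is {u^3, u^2*v, u^2/2 + u*v^2, v^3}; counting standard monomials gives mu = 6. Corank 2; j^3 = u^3 is a perfect cube, so E-series; the 4-jet and mu = 6 give E_6.

Type E6, Milnor number mu = 6.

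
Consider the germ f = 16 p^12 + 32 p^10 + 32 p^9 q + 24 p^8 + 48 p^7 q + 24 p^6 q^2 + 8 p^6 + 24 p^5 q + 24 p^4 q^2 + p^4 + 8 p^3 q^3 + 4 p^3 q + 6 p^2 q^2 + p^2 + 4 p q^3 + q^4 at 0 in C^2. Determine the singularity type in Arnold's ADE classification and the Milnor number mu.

The Hessian of f at 0 is [[2, 0], [0, 0]] with rank 1, so corank 1. A Groebner basis of the Jacobian ideal J(f) in C{p,q} is {q^3, p}; counting standard monomials gives mu = 3. Corank 1: A-series; mu = 3 gives A_3.

Type A_{3}, Milnor number mu = 3.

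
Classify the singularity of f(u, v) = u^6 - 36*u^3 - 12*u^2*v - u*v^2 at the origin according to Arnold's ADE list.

The Hessian of f at 0 is [[0, 0], [0, 0]] with rank 0, so corank 2. A Groebner basis of the Jacobian ideal J(f) in C{u,v} is {7776*u*v + v^5 + 1296*v^2, u*v^2 + v^3/6, u^2 + u*v/6}; counting standard monomials gives mu = 7. Corank 2; j^3 = -u*(6*u + v)^2 has shape L^2 M (L != M), so D-series; mu = 7 gives D_7.

D_7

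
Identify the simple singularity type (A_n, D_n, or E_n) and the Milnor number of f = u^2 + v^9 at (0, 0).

Type A_{8}, Milnor number mu = 8.

The Hessian of f at 0 has rank 1. Corank 1: A-series; mu = 8 gives A_8.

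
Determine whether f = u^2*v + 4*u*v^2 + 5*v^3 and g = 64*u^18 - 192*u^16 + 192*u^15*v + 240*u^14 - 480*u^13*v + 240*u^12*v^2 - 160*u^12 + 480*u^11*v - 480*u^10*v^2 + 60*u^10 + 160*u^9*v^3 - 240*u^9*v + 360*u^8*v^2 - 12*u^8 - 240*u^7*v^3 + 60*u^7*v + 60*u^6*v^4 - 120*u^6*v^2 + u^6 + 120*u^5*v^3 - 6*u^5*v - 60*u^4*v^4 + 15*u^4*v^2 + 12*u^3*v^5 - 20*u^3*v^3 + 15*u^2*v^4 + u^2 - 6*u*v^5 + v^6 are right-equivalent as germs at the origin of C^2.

The Hessian of f at 0 has rank 0. Corank 2; j^3 = v*(u^2 + 4*u*v + 5*v^2) splits into three distinct lines over C (the quadratic factor has nonzero discriminant), so D_4. The Hessian of g at 0 has rank 1. Corank 1: A-series; mu = 5 gives A_5. f is D_4 but g is A_5, hence not right-equivalent.

No.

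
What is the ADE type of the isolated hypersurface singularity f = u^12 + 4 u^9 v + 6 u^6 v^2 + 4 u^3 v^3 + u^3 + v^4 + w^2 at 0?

E_{6}

The Hessian of f at 0 has rank 1. Corank 2; j^3 = u^3 is a perfect cube, so E-series; the 4-jet and mu = 6 give E_6.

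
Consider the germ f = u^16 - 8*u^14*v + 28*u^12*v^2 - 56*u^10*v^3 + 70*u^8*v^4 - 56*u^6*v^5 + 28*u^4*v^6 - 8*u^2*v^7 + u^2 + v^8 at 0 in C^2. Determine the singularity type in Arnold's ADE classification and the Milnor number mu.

The Hessian of f at 0 is [[2, 0], [0, 0]] with rank 1, so corank 1. A Groebner basis of the Jacobian ideal J(f) in C{u,v} is {v^7, u}; counting standard monomials gives mu = 7. Corank 1: A-series; mu = 7 gives A_7.

Type A7, Milnor number mu = 7.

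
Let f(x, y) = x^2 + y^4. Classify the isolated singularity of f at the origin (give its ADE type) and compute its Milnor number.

The Hessian of f at 0 has rank 1. Corank 1: A-series; mu = 3 gives A_3.

Type A_{3}, Milnor number mu = 3.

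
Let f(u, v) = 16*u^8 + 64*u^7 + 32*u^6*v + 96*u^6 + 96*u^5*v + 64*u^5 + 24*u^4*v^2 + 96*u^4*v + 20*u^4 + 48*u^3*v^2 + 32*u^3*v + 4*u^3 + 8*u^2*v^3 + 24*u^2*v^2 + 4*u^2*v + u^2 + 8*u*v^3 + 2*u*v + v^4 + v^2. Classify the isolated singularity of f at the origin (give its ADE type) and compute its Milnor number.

Type A3, Milnor number mu = 3.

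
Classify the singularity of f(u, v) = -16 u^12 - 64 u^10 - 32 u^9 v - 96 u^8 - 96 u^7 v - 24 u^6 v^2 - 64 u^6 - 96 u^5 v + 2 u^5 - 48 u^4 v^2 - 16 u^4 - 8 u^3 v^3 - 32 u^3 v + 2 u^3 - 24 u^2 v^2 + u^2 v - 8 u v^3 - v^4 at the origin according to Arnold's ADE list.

The Hessian of f at 0 is [[0, 0], [0, 0]] with rank 0, so corank 2. A Groebner basis of the Jacobian ideal J(f) in C{u,v} is {u*v^2, u*v/8 + v^3, u^2 + u*v/2}; counting standard monomials gives mu = 5. Corank 2; j^3 = u^2*(2*u + v) has shape L^2 M (L != M), so D-series; mu = 5 gives D_5.

D_{5}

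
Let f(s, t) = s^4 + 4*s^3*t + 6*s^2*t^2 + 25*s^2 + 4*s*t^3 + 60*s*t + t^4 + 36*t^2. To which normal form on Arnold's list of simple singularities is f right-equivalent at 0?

The Hessian of f at 0 has rank 1. Corank 1: A-series; mu = 3 gives A_3.

A3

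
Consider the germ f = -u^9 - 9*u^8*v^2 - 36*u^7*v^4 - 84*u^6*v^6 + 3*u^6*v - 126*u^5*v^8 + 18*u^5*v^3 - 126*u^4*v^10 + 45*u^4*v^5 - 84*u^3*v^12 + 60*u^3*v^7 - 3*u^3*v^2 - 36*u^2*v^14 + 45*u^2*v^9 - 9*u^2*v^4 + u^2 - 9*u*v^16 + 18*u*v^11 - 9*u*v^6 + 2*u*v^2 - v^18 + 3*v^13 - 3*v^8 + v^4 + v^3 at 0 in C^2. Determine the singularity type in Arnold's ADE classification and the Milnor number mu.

The Hessian of f at 0 has rank 1. Corank 1: A-series; mu = 2 gives A_2.

Type A_2, Milnor number mu = 2.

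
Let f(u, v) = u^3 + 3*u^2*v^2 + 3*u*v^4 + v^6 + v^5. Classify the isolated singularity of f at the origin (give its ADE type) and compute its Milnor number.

Type E8, Milnor number mu = 8.

The Hessian of f at 0 is [[0, 0], [0, 0]] with rank 0, so corank 2. A Groebner basis of the Jacobian ideal J(f) in C{u,v} is {v^4, u^3, u^2/2 + u*v^2}; counting standard monomials gives mu = 8. Corank 2; j^3 = u^3 is a perfect cube, so E-series; the 5-jet and mu = 8 give E_8.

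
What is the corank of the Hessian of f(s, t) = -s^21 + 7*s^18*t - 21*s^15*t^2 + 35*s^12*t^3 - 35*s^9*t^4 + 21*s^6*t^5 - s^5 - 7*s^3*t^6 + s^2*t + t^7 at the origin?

2

The Hessian at 0 is [[0, 0], [0, 0]] of rank 0; hence corank 2.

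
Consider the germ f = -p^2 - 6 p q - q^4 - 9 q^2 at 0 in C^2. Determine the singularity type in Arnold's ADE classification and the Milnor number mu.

The Hessian of f at 0 is [[-2, -6], [-6, -18]] with rank 1, so corank 1. A Groebner basis of the Jacobian ideal J(f) in C{p,q} is {q^3, p + 3*q}; counting standard monomials gives mu = 3. Corank 1: A-series; mu = 3 gives A_3.

Type A3, Milnor number mu = 3.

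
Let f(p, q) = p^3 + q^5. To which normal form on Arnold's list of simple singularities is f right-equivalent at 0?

The Hessian of f at 0 is [[0, 0], [0, 0]] with rank 0, so corank 2. A Groebner basis of the Jacobian ideal J(f) in C{p,q} is {q^4, p^2}; counting standard monomials gives mu = 8. Corank 2; j^3 = p^3 is a perfect cube, so E-series; the 5-jet and mu = 8 give E_8.

E8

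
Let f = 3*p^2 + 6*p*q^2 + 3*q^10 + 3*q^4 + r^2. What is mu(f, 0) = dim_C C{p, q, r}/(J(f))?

9

The Hessian of f at 0 has rank 2. Corank 1: A-series; mu = 9 gives A_9.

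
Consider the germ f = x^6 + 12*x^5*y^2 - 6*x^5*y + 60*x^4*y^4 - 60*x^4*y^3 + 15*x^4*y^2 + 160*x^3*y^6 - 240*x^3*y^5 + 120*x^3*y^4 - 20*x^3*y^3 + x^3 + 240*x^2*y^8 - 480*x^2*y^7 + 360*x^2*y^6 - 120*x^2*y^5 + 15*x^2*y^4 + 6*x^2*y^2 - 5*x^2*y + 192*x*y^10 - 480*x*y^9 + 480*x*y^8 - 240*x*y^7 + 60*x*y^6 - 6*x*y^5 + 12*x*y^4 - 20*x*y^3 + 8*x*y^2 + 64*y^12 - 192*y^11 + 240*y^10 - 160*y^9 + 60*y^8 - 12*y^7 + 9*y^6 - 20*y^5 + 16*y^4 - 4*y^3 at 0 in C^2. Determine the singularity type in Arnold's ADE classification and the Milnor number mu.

Type D_{7}, Milnor number mu = 7.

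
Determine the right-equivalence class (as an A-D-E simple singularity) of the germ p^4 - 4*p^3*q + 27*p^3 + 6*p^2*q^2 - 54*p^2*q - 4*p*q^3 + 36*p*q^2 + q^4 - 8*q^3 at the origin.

E6

The Hessian of f at 0 has rank 0. Corank 2; j^3 = (3*p - 2*q)^3 is a perfect cube, so E-series; the 4-jet and mu = 6 give E_6.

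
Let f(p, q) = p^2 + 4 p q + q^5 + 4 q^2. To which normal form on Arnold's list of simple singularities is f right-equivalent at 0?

The Hessian of f at 0 has rank 1. Corank 1: A-series; mu = 4 gives A_4.

A_{4}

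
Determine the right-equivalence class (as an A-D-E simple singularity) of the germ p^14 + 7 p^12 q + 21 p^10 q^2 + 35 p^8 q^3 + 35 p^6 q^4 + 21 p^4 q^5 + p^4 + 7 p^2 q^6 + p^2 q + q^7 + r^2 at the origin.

D_{8}

The Hessian of f at 0 is [[0, 0, 0], [0, 0, 0], [0, 0, 2]] with rank 1, so corank 2. A Groebner basis of the Jacobian ideal J(f) in C{p,q,r} is {p^2/7 + q^6, p^3, p*q, r}; counting standard monomials gives mu = 8. Corank 2; j^3 = p^2*q has shape L^2 M (L != M), so D-series; mu = 8 gives D_8.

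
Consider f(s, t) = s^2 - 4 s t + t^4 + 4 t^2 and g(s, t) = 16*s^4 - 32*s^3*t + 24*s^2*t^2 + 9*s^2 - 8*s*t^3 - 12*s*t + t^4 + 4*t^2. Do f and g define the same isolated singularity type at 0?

The Hessian of f at 0 has rank 1. Corank 1: A-series; mu = 3 gives A_3. The Hessian of g at 0 has rank 1. Corank 1: A-series; mu = 3 gives A_3. Both have type A_3, hence right-equivalent.

Yes.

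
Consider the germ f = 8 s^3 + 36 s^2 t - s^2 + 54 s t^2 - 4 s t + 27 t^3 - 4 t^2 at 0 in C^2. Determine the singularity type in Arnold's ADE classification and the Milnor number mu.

Type A_2, Milnor number mu = 2.

The Hessian of f at 0 has rank 1. Corank 1: A-series; mu = 2 gives A_2.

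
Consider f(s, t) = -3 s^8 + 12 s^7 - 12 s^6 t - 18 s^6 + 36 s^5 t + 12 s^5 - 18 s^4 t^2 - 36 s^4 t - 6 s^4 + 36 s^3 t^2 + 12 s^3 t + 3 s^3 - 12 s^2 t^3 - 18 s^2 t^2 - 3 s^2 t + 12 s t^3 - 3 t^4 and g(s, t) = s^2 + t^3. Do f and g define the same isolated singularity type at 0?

No.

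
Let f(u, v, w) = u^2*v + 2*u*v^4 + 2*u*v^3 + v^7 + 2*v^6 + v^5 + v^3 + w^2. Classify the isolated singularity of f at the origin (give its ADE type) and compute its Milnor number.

Type D4, Milnor number mu = 4.

The Hessian of f at 0 is [[0, 0, 0], [0, 0, 0], [0, 0, 2]] with rank 1, so corank 2. A Groebner basis of the Jacobian ideal J(f) in C{u,v,w} is {v^3, u^2 + 3*v^2, u*v, w}; counting standard monomials gives mu = 4. Corank 2; j^3 = v*(u^2 + v^2) splits into three distinct lines over C (the quadratic factor has nonzero discriminant), so D_4.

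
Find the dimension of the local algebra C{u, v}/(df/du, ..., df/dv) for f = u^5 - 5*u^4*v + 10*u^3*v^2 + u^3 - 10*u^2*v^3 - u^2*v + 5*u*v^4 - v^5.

The Hessian of f at 0 is [[0, 0], [0, 0]] with rank 0, so corank 2. A Groebner basis of the Jacobian ideal J(f) in C{u,v} is {u*v/5 + v^4, u*v^2, u^2 - u*v}; counting standard monomials gives mu = 6. Corank 2; j^3 = u^2*(u - v) has shape L^2 M (L != M), so D-series; mu = 6 gives D_6.

6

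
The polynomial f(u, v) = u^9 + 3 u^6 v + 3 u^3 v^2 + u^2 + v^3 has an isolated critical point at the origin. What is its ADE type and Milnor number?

Type A2, Milnor number mu = 2.

The Hessian of f at 0 is [[2, 0], [0, 0]] with rank 1, so corank 1. A Groebner basis of the Jacobian ideal J(f) in C{u,v} is {v^2, u}; counting standard monomials gives mu = 2. Corank 1: A-series; mu = 2 gives A_2.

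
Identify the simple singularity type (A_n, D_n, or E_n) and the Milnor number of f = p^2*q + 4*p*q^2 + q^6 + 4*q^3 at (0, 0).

Type D_{7}, Milnor number mu = 7.

The Hessian of f at 0 is [[0, 0], [0, 0]] with rank 0, so corank 2. A Groebner basis of the Jacobian ideal J(f) in C{p,q} is {p^2/6 + q^5 - 2*q^2/3, p^3 + 8*q^3, p*q + 2*q^2}; counting standard monomials gives mu = 7. Corank 2; j^3 = q*(p + 2*q)^2 has shape L^2 M (L != M), so D-series; mu = 7 gives D_7.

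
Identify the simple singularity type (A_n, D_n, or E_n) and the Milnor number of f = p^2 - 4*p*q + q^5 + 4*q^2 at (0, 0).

The Hessian of f at 0 has rank 1. Corank 1: A-series; mu = 4 gives A_4.

Type A_4, Milnor number mu = 4.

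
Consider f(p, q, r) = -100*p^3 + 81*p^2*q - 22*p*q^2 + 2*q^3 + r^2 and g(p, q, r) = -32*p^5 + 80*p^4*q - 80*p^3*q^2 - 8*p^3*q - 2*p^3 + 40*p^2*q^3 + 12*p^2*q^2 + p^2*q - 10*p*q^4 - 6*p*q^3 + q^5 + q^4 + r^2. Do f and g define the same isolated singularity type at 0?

No.

The Hessian of f at 0 is [[0, 0, 0], [0, 0, 0], [0, 0, 2]] with rank 1, so corank 2. A Groebner basis of the Jacobian ideal J(f) in C{p,q,r} is {q^3, p^2 - 2*q^2/39, p*q - 3*q^2/13, r}; counting standard monomials gives mu = 4. Corank 2; j^3 = -(4*p - q)*(25*p^2 - 14*p*q + 2*q^2) splits into three distinct lines over C (the quadratic factor has nonzero discriminant), so D_4. The Hessian of g at 0 is [[0, 0, 0], [0, 0, 0], [0, 0, 2]] with rank 1, so corank 2. A Groebner basis of the Jacobian ideal J(g) in C{p,q,r} is {p*q^2, p*q/9 + q^3, p^2 - 4*p*q/9, r}; counting standard monomials gives mu = 5. Corank 2; j^3 = -p^2*(2*p - q) has shape L^2 M (L != M), so D-series; mu = 5 gives D_5. f is D_4 but g is D_5, hence not right-equivalent.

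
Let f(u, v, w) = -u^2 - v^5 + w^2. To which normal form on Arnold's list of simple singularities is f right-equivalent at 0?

A_{4}

The Hessian of f at 0 has rank 2. Corank 1: A-series; mu = 4 gives A_4.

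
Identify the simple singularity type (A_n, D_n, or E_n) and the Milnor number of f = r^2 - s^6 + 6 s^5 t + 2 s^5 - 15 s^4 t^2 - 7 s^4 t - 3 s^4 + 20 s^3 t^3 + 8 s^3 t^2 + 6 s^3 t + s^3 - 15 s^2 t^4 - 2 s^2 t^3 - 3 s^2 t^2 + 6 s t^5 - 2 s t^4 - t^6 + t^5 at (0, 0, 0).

Type E_8, Milnor number mu = 8.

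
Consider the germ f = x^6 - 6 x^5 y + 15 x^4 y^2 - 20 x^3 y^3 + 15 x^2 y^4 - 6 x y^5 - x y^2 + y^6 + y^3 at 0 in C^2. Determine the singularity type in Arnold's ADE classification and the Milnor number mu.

Type D_{7}, Milnor number mu = 7.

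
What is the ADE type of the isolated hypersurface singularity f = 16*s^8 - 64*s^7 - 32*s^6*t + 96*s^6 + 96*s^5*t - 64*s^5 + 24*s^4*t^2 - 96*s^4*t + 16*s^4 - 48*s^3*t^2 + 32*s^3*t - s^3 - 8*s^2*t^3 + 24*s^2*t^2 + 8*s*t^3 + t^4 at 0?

E6

The Hessian of f at 0 is [[0, 0], [0, 0]] with rank 0, so corank 2. A Groebner basis of the Jacobian ideal J(f) in C{s,t} is {t^4, s*t^2 + t^3/6, s^2}; counting standard monomials gives mu = 6. Corank 2; j^3 = -s^3 is a perfect cube, so E-series; the 4-jet and mu = 6 give E_6.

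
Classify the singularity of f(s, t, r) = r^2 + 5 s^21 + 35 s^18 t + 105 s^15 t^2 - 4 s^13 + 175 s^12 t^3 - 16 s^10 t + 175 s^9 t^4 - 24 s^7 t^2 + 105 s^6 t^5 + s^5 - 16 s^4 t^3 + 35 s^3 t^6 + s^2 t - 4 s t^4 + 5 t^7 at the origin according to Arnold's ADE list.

The Hessian of f at 0 has rank 1. Corank 2; j^3 = s^2*t has shape L^2 M (L != M), so D-series; mu = 8 gives D_8.

D8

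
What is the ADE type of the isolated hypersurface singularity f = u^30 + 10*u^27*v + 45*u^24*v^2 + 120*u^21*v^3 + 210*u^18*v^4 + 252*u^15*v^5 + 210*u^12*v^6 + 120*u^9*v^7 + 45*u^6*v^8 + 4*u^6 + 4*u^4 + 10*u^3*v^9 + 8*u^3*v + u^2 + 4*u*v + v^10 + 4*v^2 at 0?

The Hessian of f at 0 is [[2, 4], [4, 8]] with rank 1, so corank 1. A Groebner basis of the Jacobian ideal J(f) in C{u,v} is {-u*v^2/4 - u/128 + v^5 - 3*v^3/8 - v/64, u^2/32 + u*v^3 + 3*u*v/16 + v^4 + v^2/4, u^3 + u/2 + v, u^2*v + 2*u*v^2 - u/12 + 4*v^3/3 - v/6}; counting standard monomials gives mu = 9. Corank 1: A-series; mu = 9 gives A_9.

A_{9}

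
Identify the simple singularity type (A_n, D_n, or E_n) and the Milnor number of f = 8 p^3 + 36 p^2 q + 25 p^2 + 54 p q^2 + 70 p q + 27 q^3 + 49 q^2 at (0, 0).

Type A_2, Milnor number mu = 2.

The Hessian of f at 0 has rank 1. Corank 1: A-series; mu = 2 gives A_2.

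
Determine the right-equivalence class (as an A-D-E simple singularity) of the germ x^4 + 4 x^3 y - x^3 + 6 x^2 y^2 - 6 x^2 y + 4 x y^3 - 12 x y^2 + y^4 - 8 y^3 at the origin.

E_6

The Hessian of f at 0 has rank 0. Corank 2; j^3 = -(x + 2*y)^3 is a perfect cube, so E-series; the 4-jet and mu = 6 give E_6.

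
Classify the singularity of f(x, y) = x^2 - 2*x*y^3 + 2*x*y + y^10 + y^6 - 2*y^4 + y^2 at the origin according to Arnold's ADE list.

A9

The Hessian of f at 0 has rank 1. Corank 1: A-series; mu = 9 gives A_9.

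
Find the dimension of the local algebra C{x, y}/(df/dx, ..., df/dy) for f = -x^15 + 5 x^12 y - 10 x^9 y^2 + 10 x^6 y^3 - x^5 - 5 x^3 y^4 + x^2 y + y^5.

6

The Hessian of f at 0 is [[0, 0], [0, 0]] with rank 0, so corank 2. A Groebner basis of the Jacobian ideal J(f) in C{x,y} is {x^2/5 + y^4, x^3, x*y}; counting standard monomials gives mu = 6. Corank 2; j^3 = x^2*y has shape L^2 M (L != M), so D-series; mu = 6 gives D_6.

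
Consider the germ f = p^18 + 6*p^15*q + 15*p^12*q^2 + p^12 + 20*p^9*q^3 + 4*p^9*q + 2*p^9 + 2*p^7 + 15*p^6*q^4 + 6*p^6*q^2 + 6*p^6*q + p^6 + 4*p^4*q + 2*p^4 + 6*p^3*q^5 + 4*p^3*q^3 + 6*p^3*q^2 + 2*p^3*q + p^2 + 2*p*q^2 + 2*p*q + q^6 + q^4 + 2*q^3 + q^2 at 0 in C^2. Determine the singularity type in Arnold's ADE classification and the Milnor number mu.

The Hessian of f at 0 is [[2, 2], [2, 2]] with rank 1, so corank 1. A Groebner basis of the Jacobian ideal J(f) in C{p,q} is {p*q^2 - 2*p*q/3 + p/3 - q^2/3 + q/3, 5*p*q/6 - p/6 + q^3 + 2*q^2/3 - q/6, p^2 + 11*p*q/6 - p/6 + 2*q^2/3 - q/6}; counting standard monomials gives mu = 5. Corank 1: A-series; mu = 5 gives A_5.

Type A_5, Milnor number mu = 5.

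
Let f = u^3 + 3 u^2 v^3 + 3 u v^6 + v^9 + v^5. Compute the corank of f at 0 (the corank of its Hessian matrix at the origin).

2

Hessian at 0 has rank 0.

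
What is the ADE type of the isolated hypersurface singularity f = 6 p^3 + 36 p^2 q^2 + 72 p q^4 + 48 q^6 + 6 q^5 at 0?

E_8

The Hessian of f at 0 is [[0, 0], [0, 0]] with rank 0, so corank 2. A Groebner basis of the Jacobian ideal J(f) in C{p,q} is {q^4, p^3, p^2/4 + p*q^2}; counting standard monomials gives mu = 8. Corank 2; j^3 = 6*p^3 is a perfect cube, so E-series; the 5-jet and mu = 8 give E_8.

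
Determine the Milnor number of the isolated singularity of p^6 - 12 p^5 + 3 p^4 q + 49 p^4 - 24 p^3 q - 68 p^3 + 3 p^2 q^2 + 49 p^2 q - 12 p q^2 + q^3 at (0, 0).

The Hessian of f at 0 has rank 0. Corank 2; j^3 = -(4*p - q)*(17*p^2 - 8*p*q + q^2) splits into three distinct lines over C (the quadratic factor has nonzero discriminant), so D_4.

4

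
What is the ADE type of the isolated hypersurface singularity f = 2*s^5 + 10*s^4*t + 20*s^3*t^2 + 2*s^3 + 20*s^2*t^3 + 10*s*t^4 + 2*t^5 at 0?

E_8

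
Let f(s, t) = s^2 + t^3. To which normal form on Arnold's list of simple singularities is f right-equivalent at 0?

The Hessian of f at 0 has rank 1. Corank 1: A-series; mu = 2 gives A_2.

A2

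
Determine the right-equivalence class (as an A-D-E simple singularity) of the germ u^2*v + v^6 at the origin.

The Hessian of f at 0 has rank 0. Corank 2; j^3 = u^2*v has shape L^2 M (L != M), so D-series; mu = 7 gives D_7.

D_7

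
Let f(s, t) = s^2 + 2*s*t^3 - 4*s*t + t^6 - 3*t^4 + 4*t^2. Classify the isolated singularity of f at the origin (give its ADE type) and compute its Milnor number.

Type A3, Milnor number mu = 3.

The Hessian of f at 0 is [[2, -4], [-4, 8]] with rank 1, so corank 1. A Groebner basis of the Jacobian ideal J(f) in C{s,t} is {t^3, s - 2*t}; counting standard monomials gives mu = 3. Corank 1: A-series; mu = 3 gives A_3.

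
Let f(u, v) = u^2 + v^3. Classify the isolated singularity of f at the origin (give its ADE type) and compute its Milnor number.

Type A_{2}, Milnor number mu = 2.

The Hessian of f at 0 is [[2, 0], [0, 0]] with rank 1, so corank 1. A Groebner basis of the Jacobian ideal J(f) in C{u,v} is {v^2, u}; counting standard monomials gives mu = 2. Corank 1: A-series; mu = 2 gives A_2.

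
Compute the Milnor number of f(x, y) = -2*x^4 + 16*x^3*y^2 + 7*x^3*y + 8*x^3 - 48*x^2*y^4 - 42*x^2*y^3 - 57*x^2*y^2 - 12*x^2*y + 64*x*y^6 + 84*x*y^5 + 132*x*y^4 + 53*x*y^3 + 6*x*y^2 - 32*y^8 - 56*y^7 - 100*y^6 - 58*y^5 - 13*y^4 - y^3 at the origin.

7

The Hessian of f at 0 is [[0, 0], [0, 0]] with rank 0, so corank 2. A Groebner basis of the Jacobian ideal J(f) in C{x,y} is {-256*x^2/981 + 256*x*y/981 + y^4 - 8*y^3/2943 - 64*y^2/981, x^3 - 124*x^2/327 + 124*x*y/327 - 253*y^3/1962 - 31*y^2/327, x^2*y - 1496*x^2/2943 + 1496*x*y/2943 - 2254*y^3/8829 - 374*y^2/2943, -1504*x^2/2943 + x*y^2 + 1504*x*y/2943 - 8923*y^3/17658 - 376*y^2/2943}; counting standard monomials gives mu = 7. Corank 2; j^3 = (2*x - y)^3 is a perfect cube, so E-series; the 4-jet and mu = 7 give E_7.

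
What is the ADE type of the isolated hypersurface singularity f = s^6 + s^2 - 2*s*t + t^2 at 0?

A5

The Hessian of f at 0 has rank 1. Corank 1: A-series; mu = 5 gives A_5.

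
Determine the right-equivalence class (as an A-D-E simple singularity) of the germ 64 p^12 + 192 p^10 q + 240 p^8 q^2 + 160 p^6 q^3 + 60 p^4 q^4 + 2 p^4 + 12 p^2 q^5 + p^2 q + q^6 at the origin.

The Hessian of f at 0 is [[0, 0], [0, 0]] with rank 0, so corank 2. A Groebner basis of the Jacobian ideal J(f) in C{p,q} is {p^2/6 + q^5, p^3, p*q}; counting standard monomials gives mu = 7. Corank 2; j^3 = p^2*q has shape L^2 M (L != M), so D-series; mu = 7 gives D_7.

D_{7}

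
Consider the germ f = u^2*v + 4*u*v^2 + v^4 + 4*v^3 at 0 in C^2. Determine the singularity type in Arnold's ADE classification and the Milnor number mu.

Type D_5, Milnor number mu = 5.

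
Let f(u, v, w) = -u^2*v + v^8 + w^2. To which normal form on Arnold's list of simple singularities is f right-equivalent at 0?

D_{9}

The Hessian of f at 0 is [[0, 0, 0], [0, 0, 0], [0, 0, 2]] with rank 1, so corank 2. A Groebner basis of the Jacobian ideal J(f) in C{u,v,w} is {-u^2/8 + v^7, u^3, u*v, w}; counting standard monomials gives mu = 9. Corank 2; j^3 = -u^2*v has shape L^2 M (L != M), so D-series; mu = 9 gives D_9.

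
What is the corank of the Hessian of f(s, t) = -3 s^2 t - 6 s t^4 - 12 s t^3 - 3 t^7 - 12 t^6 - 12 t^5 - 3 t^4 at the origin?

The Hessian at 0 is [[0, 0], [0, 0]] of rank 0; hence corank 2.

2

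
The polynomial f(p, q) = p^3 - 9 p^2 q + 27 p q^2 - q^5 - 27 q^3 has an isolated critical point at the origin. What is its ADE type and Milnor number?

Type E8, Milnor number mu = 8.

The Hessian of f at 0 is [[0, 0], [0, 0]] with rank 0, so corank 2. A Groebner basis of the Jacobian ideal J(f) in C{p,q} is {q^4, p^2 - 6*p*q + 9*q^2}; counting standard monomials gives mu = 8. Corank 2; j^3 = (p - 3*q)^3 is a perfect cube, so E-series; the 5-jet and mu = 8 give E_8.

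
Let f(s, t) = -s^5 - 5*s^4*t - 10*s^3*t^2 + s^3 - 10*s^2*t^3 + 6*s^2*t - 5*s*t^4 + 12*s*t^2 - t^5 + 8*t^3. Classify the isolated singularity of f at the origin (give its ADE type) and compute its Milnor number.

The Hessian of f at 0 has rank 0. Corank 2; j^3 = (s + 2*t)^3 is a perfect cube, so E-series; the 5-jet and mu = 8 give E_8.

Type E_8, Milnor number mu = 8.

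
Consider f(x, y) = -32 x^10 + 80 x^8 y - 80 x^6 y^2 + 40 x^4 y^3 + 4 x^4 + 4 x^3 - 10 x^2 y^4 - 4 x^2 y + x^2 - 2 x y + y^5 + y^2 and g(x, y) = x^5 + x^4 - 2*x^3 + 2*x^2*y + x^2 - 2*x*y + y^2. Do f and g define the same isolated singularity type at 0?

Yes.

The Hessian of f at 0 has rank 1. Corank 1: A-series; mu = 4 gives A_4. The Hessian of g at 0 has rank 1. Corank 1: A-series; mu = 4 gives A_4. Both have type A_4, hence right-equivalent.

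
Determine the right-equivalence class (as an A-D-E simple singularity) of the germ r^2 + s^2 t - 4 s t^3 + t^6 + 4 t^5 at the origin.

The Hessian of f at 0 is [[0, 0, 0], [0, 0, 0], [0, 0, 2]] with rank 1, so corank 2. A Groebner basis of the Jacobian ideal J(f) in C{s,t,r} is {s^3, s^2*t + 2*s^2/3 - 4*s*t^2/3, -s*t/2 + t^3, r}; counting standard monomials gives mu = 7. Corank 2; j^3 = s^2*t has shape L^2 M (L != M), so D-series; mu = 7 gives D_7.

D_{7}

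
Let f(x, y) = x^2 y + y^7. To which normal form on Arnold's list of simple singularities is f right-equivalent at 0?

The Hessian of f at 0 is [[0, 0], [0, 0]] with rank 0, so corank 2. A Groebner basis of the Jacobian ideal J(f) in C{x,y} is {x^2/7 + y^6, x^3, x*y}; counting standard monomials gives mu = 8. Corank 2; j^3 = x^2*y has shape L^2 M (L != M), so D-series; mu = 8 gives D_8.

D_{8}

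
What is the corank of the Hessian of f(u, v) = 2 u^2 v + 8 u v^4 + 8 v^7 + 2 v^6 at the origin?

The Hessian at 0 is [[0, 0], [0, 0]] of rank 0; hence corank 2.

2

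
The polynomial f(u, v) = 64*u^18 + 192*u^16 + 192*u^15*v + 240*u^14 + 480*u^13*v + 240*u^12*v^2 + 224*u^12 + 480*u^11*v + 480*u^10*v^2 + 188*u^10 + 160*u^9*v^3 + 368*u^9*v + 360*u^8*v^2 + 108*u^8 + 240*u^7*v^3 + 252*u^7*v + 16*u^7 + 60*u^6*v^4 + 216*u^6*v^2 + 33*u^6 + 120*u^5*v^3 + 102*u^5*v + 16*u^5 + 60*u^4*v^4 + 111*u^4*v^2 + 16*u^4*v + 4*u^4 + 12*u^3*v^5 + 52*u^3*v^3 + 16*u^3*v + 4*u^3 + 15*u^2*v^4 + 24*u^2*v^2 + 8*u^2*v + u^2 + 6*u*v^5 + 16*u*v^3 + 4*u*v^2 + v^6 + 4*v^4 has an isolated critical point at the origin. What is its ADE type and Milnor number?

Type A5, Milnor number mu = 5.

The Hessian of f at 0 has rank 1. Corank 1: A-series; mu = 5 gives A_5.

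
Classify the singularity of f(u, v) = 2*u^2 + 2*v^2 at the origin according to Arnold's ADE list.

A_{1}

The Hessian of f at 0 is [[4, 0], [0, 4]] with rank 2, so corank 0. A Groebner basis of the Jacobian ideal J(f) in C{u,v} is {u, v}; counting standard monomials gives mu = 1. Corank 0: nondegenerate Morse point, so A_1.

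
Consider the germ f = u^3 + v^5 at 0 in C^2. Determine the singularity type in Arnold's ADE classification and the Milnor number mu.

The Hessian of f at 0 has rank 0. Corank 2; j^3 = u^3 is a perfect cube, so E-series; the 5-jet and mu = 8 give E_8.

Type E_{8}, Milnor number mu = 8.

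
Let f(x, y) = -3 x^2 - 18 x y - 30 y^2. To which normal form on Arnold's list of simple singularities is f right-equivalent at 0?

A_1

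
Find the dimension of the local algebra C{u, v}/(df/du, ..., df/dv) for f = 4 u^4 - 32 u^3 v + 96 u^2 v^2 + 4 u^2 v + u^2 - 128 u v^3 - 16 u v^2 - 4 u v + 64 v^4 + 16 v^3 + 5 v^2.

1

The Hessian of f at 0 is [[2, -4], [-4, 10]] with rank 2, so corank 0. A Groebner basis of the Jacobian ideal J(f) in C{u,v} is {u, v}; counting standard monomials gives mu = 1. Corank 0: nondegenerate Morse point, so A_1.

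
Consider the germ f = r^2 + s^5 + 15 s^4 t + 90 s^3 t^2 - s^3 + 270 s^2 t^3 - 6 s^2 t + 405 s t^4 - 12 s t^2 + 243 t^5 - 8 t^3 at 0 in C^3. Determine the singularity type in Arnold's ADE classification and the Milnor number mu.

Type E8, Milnor number mu = 8.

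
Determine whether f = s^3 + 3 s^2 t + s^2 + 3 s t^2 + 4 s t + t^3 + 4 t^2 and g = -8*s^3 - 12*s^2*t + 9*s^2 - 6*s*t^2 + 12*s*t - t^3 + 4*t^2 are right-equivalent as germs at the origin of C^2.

The Hessian of f at 0 has rank 1. Corank 1: A-series; mu = 2 gives A_2. The Hessian of g at 0 has rank 1. Corank 1: A-series; mu = 2 gives A_2. Both have type A_2, hence right-equivalent.

Yes.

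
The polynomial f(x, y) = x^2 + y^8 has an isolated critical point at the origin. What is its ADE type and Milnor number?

Type A_7, Milnor number mu = 7.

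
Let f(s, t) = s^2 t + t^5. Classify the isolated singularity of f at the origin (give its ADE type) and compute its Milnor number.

Type D_{6}, Milnor number mu = 6.

The Hessian of f at 0 is [[0, 0], [0, 0]] with rank 0, so corank 2. A Groebner basis of the Jacobian ideal J(f) in C{s,t} is {s^2/5 + t^4, s^3, s*t}; counting standard monomials gives mu = 6. Corank 2; j^3 = s^2*t has shape L^2 M (L != M), so D-series; mu = 6 gives D_6.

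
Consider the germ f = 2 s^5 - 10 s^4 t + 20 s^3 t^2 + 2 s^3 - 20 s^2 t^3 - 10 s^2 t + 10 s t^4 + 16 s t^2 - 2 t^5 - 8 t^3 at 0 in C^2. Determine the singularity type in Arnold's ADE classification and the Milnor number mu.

The Hessian of f at 0 is [[0, 0], [0, 0]] with rank 0, so corank 2. A Groebner basis of the Jacobian ideal J(f) in C{s,t} is {-s*t/5 + t^4 + 2*t^2/5, s*t^2 - 2*t^3, s^2 - 3*s*t + 2*t^2}; counting standard monomials gives mu = 6. Corank 2; j^3 = 2*(s - 2*t)^2*(s - t) has shape L^2 M (L != M), so D-series; mu = 6 gives D_6.

Type D6, Milnor number mu = 6.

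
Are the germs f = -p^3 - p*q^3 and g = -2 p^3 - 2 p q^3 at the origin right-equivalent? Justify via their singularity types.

Yes.

The Hessian of f at 0 has rank 0. Corank 2; j^3 = -p^3 is a perfect cube, so E-series; the 4-jet and mu = 7 give E_7. The Hessian of g at 0 has rank 0. Corank 2; j^3 = -2*p^3 is a perfect cube, so E-series; the 4-jet and mu = 7 give E_7. Both have type E_7, hence right-equivalent.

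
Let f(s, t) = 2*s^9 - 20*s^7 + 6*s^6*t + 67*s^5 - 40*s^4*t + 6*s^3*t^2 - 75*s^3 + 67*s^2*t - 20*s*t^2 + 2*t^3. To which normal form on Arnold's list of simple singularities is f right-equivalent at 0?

The Hessian of f at 0 is [[0, 0], [0, 0]] with rank 0, so corank 2. A Groebner basis of the Jacobian ideal J(f) in C{s,t} is {t^3, s^2 - 2*t^2/11, s*t - 5*t^2/11}; counting standard monomials gives mu = 4. Corank 2; j^3 = -(3*s - t)*(25*s^2 - 14*s*t + 2*t^2) splits into three distinct lines over C (the quadratic factor has nonzero discriminant), so D_4.

D4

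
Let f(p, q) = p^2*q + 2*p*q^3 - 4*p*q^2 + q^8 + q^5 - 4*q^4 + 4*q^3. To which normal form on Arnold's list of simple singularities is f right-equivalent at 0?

D9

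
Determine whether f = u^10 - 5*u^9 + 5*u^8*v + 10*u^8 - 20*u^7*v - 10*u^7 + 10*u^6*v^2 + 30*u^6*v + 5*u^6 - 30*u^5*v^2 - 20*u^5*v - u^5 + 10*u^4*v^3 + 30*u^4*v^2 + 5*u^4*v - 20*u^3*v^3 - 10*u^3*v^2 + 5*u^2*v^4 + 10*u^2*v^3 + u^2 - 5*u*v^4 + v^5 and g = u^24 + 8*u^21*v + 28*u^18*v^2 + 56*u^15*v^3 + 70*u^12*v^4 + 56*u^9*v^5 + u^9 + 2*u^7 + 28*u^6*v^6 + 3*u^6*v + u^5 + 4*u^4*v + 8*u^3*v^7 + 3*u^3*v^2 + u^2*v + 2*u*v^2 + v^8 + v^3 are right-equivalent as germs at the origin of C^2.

No.

The Hessian of f at 0 has rank 1. Corank 1: A-series; mu = 4 gives A_4. The Hessian of g at 0 has rank 0. Corank 2; j^3 = v*(u + v)^2 has shape L^2 M (L != M), so D-series; mu = 9 gives D_9. f is A_4 but g is D_9, hence not right-equivalent.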